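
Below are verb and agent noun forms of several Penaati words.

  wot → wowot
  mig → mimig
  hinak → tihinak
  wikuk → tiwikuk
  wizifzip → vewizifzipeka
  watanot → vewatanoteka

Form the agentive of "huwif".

wot and watanot both end in -t yet inflect differently (wowot, vewatanoteka), so the final letter is not what conditions the rule; the number of vowels is.
"huwif" has 2 vowels. The stems with 2 vowels (hinak → tihinak, wikuk → tiwikuk) add the prefix ti-.
The other patterns: stems with 1 vowel repeat the first consonant+vowel as a prefix; stems with 3 vowels add ve- … -eka around the stem.
So huwif → tihuwif.

tihuwif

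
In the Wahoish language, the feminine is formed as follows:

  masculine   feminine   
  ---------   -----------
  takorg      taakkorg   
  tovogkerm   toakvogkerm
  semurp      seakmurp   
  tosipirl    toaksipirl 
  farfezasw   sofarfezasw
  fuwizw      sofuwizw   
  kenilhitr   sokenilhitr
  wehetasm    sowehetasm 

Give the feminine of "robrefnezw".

tovogkerm and wehetasm both end in -m yet inflect differently (toakvogkerm, sowehetasm), so the final letter is not what conditions the rule; the second-to-last letter is.
"robrefnezw" has second-to-last letter 'z'. The one such stem in the data (fuwizw → sofuwizw) adds the prefix so-, so the same rule applies.
So robrefnezw → sorobrefnezw.

sorobrefnezw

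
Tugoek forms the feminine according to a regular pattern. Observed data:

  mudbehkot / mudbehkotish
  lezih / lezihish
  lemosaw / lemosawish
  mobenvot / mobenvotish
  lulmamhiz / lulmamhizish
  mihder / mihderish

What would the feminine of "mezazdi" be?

mezazdiish

Every pair shown (mudbehkot → mudbehkotish, lezih → lezihish, lemosaw → lemosawish, …) follows the same rule: add -ish.
So mezazdi → mezazdiish.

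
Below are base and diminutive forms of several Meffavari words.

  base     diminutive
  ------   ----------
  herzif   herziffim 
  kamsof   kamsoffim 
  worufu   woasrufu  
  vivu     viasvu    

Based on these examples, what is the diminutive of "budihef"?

herzif and vivu both have 2 vowels yet inflect differently (herziffim, viasvu), so the number of vowels is not what conditions the rule; the final letter is.
"budihef" ends in -f. The stems ending in -f (herzif → herziffim, kamsof → kamsoffim) double the final consonant and add -im.
The other pattern: stems ending in -u insert -as- after the first vowel.
So budihef → budiheffim.

budiheffim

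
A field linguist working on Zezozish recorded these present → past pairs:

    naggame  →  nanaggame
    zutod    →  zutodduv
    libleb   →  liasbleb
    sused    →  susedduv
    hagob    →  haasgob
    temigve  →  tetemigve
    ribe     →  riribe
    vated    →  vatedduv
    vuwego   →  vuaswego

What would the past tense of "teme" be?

teteme

ribe and vated both have last vowel 'e' yet inflect differently (riribe, vatedduv), so the last vowel is not what conditions the rule; the final letter is.
"teme" ends in -e. The stems ending in -e (ribe → riribe, naggame → nanaggame, temigve → tetemigve) repeat the first consonant+vowel as a prefix.
So teme → teteme.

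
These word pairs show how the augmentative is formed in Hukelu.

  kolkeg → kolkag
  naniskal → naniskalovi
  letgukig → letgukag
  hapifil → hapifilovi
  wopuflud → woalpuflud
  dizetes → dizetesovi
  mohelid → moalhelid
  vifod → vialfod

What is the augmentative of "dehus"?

dehusovi

"dehus" ends in -s. The one such stem in the data (dizetes → dizetesovi) adds -ovi, so the same rule applies.
The other patterns: stems ending in -d insert -al- after the first vowel; stems ending in -g change the last vowel to 'a'.
So dehus → dehusovi.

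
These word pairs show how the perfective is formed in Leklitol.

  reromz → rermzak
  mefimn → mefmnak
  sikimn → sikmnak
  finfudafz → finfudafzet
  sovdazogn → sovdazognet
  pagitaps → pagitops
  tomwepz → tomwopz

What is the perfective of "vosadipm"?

vosadopm

reromz and tomwepz both end in -z yet inflect differently (rermzak, tomwopz), so the final letter is not what conditions the rule; the second-to-last letter is.
"vosadipm" has second-to-last letter 'p'. The stems whose second-to-last letter is 'p' (tomwepz → tomwopz, pagitaps → pagitops) change the last vowel to 'o'.
The other patterns: stems whose second-to-last letter is 'm' delete the last vowel and add -ak; stems whose second-to-last letter is 'f' or 'g' add -et.
So vosadipm → vosadopm.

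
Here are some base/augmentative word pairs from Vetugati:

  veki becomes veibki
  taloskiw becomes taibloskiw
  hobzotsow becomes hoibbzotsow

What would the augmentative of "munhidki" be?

Every pair shown (veki → veibki, taloskiw → taibloskiw, hobzotsow → hoibbzotsow) follows the same rule: insert -ib- after the first vowel.
So munhidki → muibnhidki.

muibnhidki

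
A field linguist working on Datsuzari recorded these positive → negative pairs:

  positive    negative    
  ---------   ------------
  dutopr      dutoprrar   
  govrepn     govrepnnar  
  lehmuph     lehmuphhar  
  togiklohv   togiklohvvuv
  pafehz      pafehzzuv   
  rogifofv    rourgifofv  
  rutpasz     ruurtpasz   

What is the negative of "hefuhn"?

togiklohv and rogifofv both end in -v yet inflect differently (togiklohvvuv, rourgifofv), so the final letter is not what conditions the rule; the second-to-last letter is.
"hefuhn" has second-to-last letter 'h'. The stems whose second-to-last letter is 'h' (togiklohv → togiklohvvuv, pafehz → pafehzzuv) double the final consonant and add -uv.
The other patterns: stems whose second-to-last letter is 'p' double the final consonant and add -ar; stems whose second-to-last letter is 'f' or 's' insert -ur- after the first vowel.
So hefuhn → hefuhnnuv.

hefuhnnuv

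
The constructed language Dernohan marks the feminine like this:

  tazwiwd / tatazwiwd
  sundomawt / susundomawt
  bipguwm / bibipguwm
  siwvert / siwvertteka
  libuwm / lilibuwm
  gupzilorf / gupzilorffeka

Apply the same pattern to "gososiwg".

gogososiwg

sundomawt and siwvert both end in -t yet inflect differently (susundomawt, siwvertteka), so the final letter is not what conditions the rule; the second-to-last letter is.
"gososiwg" has second-to-last letter 'w'. The stems whose second-to-last letter is 'w' (libuwm → lilibuwm, sundomawt → susundomawt, tazwiwd → tatazwiwd) repeat the first consonant+vowel as a prefix.
The other pattern: stems whose second-to-last letter is 'r' double the final consonant and add -eka.
So gososiwg → gogososiwg.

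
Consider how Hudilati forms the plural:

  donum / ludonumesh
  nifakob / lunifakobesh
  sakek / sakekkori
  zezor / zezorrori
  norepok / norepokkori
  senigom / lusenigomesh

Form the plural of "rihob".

lurihobesh

senigom and zezor both have last vowel 'o' yet inflect differently (lusenigomesh, zezorrori), so the last vowel is not what conditions the rule; the final letter is.
"rihob" ends in -b. The one such stem in the data (nifakob → lunifakobesh) adds lu- … -esh around the stem, so the same rule applies.
So rihob → lurihobesh.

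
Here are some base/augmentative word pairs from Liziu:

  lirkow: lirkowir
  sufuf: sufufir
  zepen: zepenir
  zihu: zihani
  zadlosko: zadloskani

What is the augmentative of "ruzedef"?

sufuf and zihu both have last vowel 'u' yet inflect differently (sufufir, zihani), so the last vowel is not what conditions the rule; whether the stem ends in a vowel or a consonant is.
"ruzedef" ends in a consonant. The stems ending in a consonant (lirkow → lirkowir, sufuf → sufufir, zepen → zepenir) add -ir.
The other pattern: stems ending in a vowel drop the final letter and add -ani.
So ruzedef → ruzedefir.

ruzedefir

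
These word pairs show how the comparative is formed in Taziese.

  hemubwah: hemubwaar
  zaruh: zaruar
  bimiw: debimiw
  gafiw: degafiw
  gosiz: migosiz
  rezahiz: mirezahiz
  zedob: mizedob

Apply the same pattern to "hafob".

mihafob

bimiw and gosiz both have last vowel 'i' yet inflect differently (debimiw, migosiz), so the last vowel is not what conditions the rule; the final letter is.
"hafob" ends in -b. The one such stem in the data (zedob → mizedob) adds the prefix mi-, so the same rule applies.
The other patterns: stems ending in -h drop the final letter and add -ar; stems ending in -w add the prefix de-.
So hafob → mihafob.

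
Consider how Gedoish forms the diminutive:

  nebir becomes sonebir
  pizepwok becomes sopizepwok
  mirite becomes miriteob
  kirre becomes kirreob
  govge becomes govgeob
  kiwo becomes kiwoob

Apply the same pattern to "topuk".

sotopuk

"topuk" ends in a consonant. The stems ending in a consonant (nebir → sonebir, pizepwok → sopizepwok) add the prefix so-.
The other pattern: stems ending in a vowel add -ob.
So topuk → sotopuk.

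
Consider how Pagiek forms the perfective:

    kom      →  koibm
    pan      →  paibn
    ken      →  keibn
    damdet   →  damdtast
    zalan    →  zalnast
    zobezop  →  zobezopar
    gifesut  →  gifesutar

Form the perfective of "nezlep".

nezlpast

pan and zalan both end in -n yet inflect differently (paibn, zalnast), so the final letter is not what conditions the rule; the number of vowels is.
"nezlep" has 2 vowels. The stems with 2 vowels (damdet → damdtast, zalan → zalnast) delete the last vowel and add -ast.
The other patterns: stems with 1 vowel insert -ib- after the first vowel; stems with 3 vowels add -ar.
So nezlep → nezlpast.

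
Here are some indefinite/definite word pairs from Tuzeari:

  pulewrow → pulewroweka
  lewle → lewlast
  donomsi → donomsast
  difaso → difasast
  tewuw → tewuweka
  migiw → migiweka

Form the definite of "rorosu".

migiw and donomsi both have last vowel 'i' yet inflect differently (migiweka, donomsast), so the last vowel is not what conditions the rule; whether the stem ends in a vowel or a consonant is.
"rorosu" ends in a vowel. The stems ending in a vowel (donomsi → donomsast, lewle → lewlast, difaso → difasast) drop the final letter and add -ast.
So rorosu → rorosast.

rorosast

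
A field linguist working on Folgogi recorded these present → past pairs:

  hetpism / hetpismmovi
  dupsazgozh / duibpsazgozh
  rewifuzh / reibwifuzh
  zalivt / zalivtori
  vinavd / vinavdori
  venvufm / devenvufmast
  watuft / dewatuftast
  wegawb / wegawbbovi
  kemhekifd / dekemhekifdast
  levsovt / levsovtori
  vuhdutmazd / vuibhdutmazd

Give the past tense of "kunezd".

kuibnezd

vuhdutmazd and vinavd both end in -d yet inflect differently (vuibhdutmazd, vinavdori), so the final letter is not what conditions the rule; the second-to-last letter is.
"kunezd" has second-to-last letter 'z'. The stems whose second-to-last letter is 'z' (dupsazgozh → duibpsazgozh, vuhdutmazd → vuibhdutmazd, rewifuzh → reibwifuzh) insert -ib- after the first vowel.
So kunezd → kuibnezd.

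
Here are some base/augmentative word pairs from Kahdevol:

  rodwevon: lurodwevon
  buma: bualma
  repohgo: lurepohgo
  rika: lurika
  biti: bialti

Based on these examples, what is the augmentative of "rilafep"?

rika and buma both end in -a yet inflect differently (lurika, bualma), so the final letter is not what conditions the rule; the first letter is.
"rilafep" begins with r-. The stems beginning with r- (rika → lurika, rodwevon → lurodwevon, repohgo → lurepohgo) add the prefix lu-.
So rilafep → lurilafep.

lurilafep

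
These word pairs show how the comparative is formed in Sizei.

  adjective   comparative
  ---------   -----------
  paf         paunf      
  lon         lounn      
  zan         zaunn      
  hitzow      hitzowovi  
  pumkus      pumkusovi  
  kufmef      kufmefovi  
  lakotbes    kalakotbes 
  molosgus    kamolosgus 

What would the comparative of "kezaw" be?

kezawovi

paf and kufmef both end in -f yet inflect differently (paunf, kufmefovi), so the final letter is not what conditions the rule; the number of vowels is.
"kezaw" has 2 vowels. The stems with 2 vowels (hitzow → hitzowovi, pumkus → pumkusovi, kufmef → kufmefovi) add -ovi.
So kezaw → kezawovi.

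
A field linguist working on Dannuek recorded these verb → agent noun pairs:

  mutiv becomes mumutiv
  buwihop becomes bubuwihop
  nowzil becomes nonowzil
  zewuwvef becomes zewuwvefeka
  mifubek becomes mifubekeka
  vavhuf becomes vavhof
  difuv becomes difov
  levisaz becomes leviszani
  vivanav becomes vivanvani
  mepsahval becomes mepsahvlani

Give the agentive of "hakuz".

zewuwvef and vavhuf both end in -f yet inflect differently (zewuwvefeka, vavhof), so the final letter is not what conditions the rule; the last vowel is.
"hakuz" has last vowel 'u'. The stems whose last vowel is 'u' (vavhuf → vavhof, difuv → difov) change the last vowel to 'o'.
The other patterns: stems whose last vowel is 'i' or 'o' repeat the first consonant+vowel as a prefix; stems whose last vowel is 'e' add -eka; stems whose last vowel is 'a' delete the last vowel and add -ani.
So hakuz → hakoz.

hakoz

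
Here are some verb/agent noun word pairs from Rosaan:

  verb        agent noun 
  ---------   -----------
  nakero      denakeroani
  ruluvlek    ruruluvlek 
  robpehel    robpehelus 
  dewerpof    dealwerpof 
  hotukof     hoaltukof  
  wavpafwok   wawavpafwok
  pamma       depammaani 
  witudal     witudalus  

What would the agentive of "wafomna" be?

dewafomnaani

"wafomna" ends in -a. The one such stem in the data (pamma → depammaani) adds de- … -ani around the stem, so the same rule applies.
So wafomna → dewafomnaani.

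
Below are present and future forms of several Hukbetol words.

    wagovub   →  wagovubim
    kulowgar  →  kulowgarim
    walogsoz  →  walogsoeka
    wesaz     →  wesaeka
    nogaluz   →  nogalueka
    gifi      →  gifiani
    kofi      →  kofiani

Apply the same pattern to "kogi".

kulowgar and wesaz both have last vowel 'a' yet inflect differently (kulowgarim, wesaeka), so the last vowel is not what conditions the rule; the final letter is.
"kogi" ends in -i. The stems ending in -i (gifi → gifiani, kofi → kofiani) add -ani.
The other patterns: stems ending in -b or -r add -im; stems ending in -z drop the final letter and add -eka.
So kogi → kogiani.

kogiani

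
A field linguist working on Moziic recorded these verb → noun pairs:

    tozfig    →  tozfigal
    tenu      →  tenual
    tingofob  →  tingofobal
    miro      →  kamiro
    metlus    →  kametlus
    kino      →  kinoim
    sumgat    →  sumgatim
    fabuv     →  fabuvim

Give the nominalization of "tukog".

miro and kino both end in -o yet inflect differently (kamiro, kinoim), so the final letter is not what conditions the rule; the first letter is.
"tukog" begins with t-. The stems beginning with t- (tingofob → tingofobal, tozfig → tozfigal, tenu → tenual) add -al.
So tukog → tukogal.

tukogal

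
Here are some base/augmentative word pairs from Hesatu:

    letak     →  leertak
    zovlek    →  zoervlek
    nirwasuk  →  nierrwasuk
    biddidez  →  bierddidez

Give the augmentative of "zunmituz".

zuernmituz

Every pair shown (letak → leertak, zovlek → zoervlek, nirwasuk → nierrwasuk, …) follows the same rule: insert -er- after the first vowel.
So zunmituz → zuernmituz.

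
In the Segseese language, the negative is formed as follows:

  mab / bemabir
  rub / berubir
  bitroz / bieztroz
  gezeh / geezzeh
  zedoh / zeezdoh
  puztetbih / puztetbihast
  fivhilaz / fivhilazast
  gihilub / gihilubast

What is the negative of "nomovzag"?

"nomovzag" has 3 vowels. The stems with 3 vowels (puztetbih → puztetbihast, fivhilaz → fivhilazast, gihilub → gihilubast) add -ast.
The other patterns: stems with 1 vowel add be- … -ir around the stem; stems with 2 vowels insert -ez- after the first vowel.
So nomovzag → nomovzagast.

nomovzagast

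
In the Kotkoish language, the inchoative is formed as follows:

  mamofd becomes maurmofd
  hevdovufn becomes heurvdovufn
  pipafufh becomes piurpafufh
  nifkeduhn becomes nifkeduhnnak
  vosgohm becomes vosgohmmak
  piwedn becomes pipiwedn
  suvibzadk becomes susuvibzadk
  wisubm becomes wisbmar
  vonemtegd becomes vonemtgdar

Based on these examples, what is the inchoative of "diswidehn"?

hevdovufn and nifkeduhn both end in -n yet inflect differently (heurvdovufn, nifkeduhnnak), so the final letter is not what conditions the rule; the second-to-last letter is.
"diswidehn" has second-to-last letter 'h'. The stems whose second-to-last letter is 'h' (nifkeduhn → nifkeduhnnak, vosgohm → vosgohmmak) double the final consonant and add -ak.
So diswidehn → diswidehnnak.

diswidehnnak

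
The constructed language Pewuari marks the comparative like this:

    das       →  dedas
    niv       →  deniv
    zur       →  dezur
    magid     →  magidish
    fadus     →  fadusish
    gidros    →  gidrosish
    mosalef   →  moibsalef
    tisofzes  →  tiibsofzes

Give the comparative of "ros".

deros

das and fadus both end in -s yet inflect differently (dedas, fadusish), so the final letter is not what conditions the rule; the number of vowels is.
"ros" has 1 vowel. The stems with 1 vowel (das → dedas, niv → deniv, zur → dezur) add the prefix de-.
The other patterns: stems with 2 vowels add -ish; stems with 3 vowels insert -ib- after the first vowel.
So ros → deros.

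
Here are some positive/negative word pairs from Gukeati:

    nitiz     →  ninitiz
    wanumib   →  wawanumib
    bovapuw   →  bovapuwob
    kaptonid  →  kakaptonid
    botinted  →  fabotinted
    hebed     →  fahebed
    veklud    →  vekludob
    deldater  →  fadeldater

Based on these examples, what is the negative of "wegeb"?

fawegeb

"wegeb" has last vowel 'e'. The stems whose last vowel is 'e' (botinted → fabotinted, hebed → fahebed, deldater → fadeldater) add the prefix fa-.
So wegeb → fawegeb.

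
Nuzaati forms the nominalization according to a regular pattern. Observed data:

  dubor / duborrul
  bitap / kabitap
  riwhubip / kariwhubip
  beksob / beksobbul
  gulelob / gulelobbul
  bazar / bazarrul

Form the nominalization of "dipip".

kadipip

bazar and bitap both have last vowel 'a' yet inflect differently (bazarrul, kabitap), so the last vowel is not what conditions the rule; the final letter is.
"dipip" ends in -p. The stems ending in -p (riwhubip → kariwhubip, bitap → kabitap) add the prefix ka-.
The other pattern: stems ending in -b or -r double the final consonant and add -ul.
So dipip → kadipip.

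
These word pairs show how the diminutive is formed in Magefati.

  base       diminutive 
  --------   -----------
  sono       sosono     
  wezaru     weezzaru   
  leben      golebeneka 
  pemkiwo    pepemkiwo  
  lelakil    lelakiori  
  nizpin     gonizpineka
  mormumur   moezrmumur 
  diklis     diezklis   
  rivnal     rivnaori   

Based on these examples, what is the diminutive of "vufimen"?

govufimeneka

nizpin and lelakil both have last vowel 'i' yet inflect differently (gonizpineka, lelakiori), so the last vowel is not what conditions the rule; the final letter is.
"vufimen" ends in -n. The stems ending in -n (leben → golebeneka, nizpin → gonizpineka) add go- … -eka around the stem.
So vufimen → govufimeneka.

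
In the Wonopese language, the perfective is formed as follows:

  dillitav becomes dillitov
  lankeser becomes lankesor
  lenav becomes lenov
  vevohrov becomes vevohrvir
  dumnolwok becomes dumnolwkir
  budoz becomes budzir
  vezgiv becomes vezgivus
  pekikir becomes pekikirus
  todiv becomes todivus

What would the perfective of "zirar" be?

dillitav and vevohrov both end in -v yet inflect differently (dillitov, vevohrvir), so the final letter is not what conditions the rule; the last vowel is.
"zirar" has last vowel 'a'. The stems whose last vowel is 'a' (dillitav → dillitov, lenav → lenov) change the last vowel to 'o'.
The other patterns: stems whose last vowel is 'o' delete the last vowel and add -ir; stems whose last vowel is 'i' add -us.
So zirar → ziror.

ziror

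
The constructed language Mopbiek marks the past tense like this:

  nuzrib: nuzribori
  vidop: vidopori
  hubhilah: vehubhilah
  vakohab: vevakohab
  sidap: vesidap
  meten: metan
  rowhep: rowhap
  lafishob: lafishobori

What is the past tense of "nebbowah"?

vakohab and lafishob both end in -b yet inflect differently (vevakohab, lafishobori), so the final letter is not what conditions the rule; the last vowel is.
"nebbowah" has last vowel 'a'. The stems whose last vowel is 'a' (sidap → vesidap, vakohab → vevakohab, hubhilah → vehubhilah) add the prefix ve-.
The other patterns: stems whose last vowel is 'i' or 'o' add -ori; stems whose last vowel is 'e' change the last vowel to 'a'.
So nebbowah → venebbowah.

venebbowah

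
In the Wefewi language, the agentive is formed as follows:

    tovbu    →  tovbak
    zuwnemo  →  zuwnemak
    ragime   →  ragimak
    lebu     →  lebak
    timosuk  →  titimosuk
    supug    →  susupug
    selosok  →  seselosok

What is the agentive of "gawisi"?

tovbu and timosuk both have last vowel 'u' yet inflect differently (tovbak, titimosuk), so the last vowel is not what conditions the rule; whether the stem ends in a vowel or a consonant is.
"gawisi" ends in a vowel. The stems ending in a vowel (tovbu → tovbak, zuwnemo → zuwnemak, ragime → ragimak) drop the final letter and add -ak.
The other pattern: stems ending in a consonant repeat the first consonant+vowel as a prefix.
So gawisi → gawisak.

gawisak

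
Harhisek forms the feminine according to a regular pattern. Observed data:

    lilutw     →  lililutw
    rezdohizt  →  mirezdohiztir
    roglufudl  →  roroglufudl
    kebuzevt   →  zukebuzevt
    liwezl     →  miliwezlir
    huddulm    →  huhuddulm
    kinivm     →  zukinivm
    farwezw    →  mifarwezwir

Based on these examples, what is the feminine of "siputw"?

rezdohizt and kebuzevt both end in -t yet inflect differently (mirezdohiztir, zukebuzevt), so the final letter is not what conditions the rule; the second-to-last letter is.
"siputw" has second-to-last letter 't'. The one such stem in the data (lilutw → lililutw) repeats the first consonant+vowel as a prefix (as do huddulm, roglufudl), so the same rule applies.
The other patterns: stems whose second-to-last letter is 'z' add mi- … -ir around the stem; stems whose second-to-last letter is 'v' add the prefix zu-.
So siputw → sisiputw.

sisiputw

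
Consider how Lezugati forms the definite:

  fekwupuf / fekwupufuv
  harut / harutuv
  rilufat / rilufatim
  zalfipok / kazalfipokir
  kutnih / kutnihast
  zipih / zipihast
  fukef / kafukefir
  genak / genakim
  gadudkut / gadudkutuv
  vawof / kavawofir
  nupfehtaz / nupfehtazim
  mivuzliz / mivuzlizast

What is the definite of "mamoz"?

"mamoz" has last vowel 'o'. The stems whose last vowel is 'o' (vawof → kavawofir, zalfipok → kazalfipokir) add ka- … -ir around the stem.
The other patterns: stems whose last vowel is 'u' add -uv; stems whose last vowel is 'a' add -im; stems whose last vowel is 'i' add -ast.
So mamoz → kamamozir.

kamamozir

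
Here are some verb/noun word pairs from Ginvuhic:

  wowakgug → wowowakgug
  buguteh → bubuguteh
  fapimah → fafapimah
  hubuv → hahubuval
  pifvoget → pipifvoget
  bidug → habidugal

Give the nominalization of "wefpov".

"wefpov" has 2 vowels. The stems with 2 vowels (bidug → habidugal, hubuv → hahubuval) add ha- … -al around the stem.
So wefpov → hawefpoval.

hawefpoval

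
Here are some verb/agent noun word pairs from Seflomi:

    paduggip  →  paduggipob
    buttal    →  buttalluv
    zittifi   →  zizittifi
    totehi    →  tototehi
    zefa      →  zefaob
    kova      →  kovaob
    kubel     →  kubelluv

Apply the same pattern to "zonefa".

buttal and zefa both have last vowel 'a' yet inflect differently (buttalluv, zefaob), so the last vowel is not what conditions the rule; the final letter is.
"zonefa" ends in -a. The stems ending in -a (zefa → zefaob, kova → kovaob) add -ob.
So zonefa → zonefaob.

zonefaob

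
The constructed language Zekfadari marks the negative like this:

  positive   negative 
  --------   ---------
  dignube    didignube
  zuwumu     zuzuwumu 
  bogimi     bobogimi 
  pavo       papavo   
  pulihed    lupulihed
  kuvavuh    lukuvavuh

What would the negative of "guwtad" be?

dignube and pulihed both have last vowel 'e' yet inflect differently (didignube, lupulihed), so the last vowel is not what conditions the rule; whether the stem ends in a vowel or a consonant is.
"guwtad" ends in a consonant. The stems ending in a consonant (pulihed → lupulihed, kuvavuh → lukuvavuh) add the prefix lu-.
So guwtad → luguwtad.

luguwtad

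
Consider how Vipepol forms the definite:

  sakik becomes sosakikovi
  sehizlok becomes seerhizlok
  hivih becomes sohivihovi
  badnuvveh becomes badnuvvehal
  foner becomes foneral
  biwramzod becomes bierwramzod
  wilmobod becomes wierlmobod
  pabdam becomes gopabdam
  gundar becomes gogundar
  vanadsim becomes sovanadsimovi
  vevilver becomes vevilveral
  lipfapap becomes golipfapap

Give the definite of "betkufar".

gobetkufar

"betkufar" has last vowel 'a'. The stems whose last vowel is 'a' (pabdam → gopabdam, gundar → gogundar, lipfapap → golipfapap) add the prefix go-.
So betkufar → gobetkufar.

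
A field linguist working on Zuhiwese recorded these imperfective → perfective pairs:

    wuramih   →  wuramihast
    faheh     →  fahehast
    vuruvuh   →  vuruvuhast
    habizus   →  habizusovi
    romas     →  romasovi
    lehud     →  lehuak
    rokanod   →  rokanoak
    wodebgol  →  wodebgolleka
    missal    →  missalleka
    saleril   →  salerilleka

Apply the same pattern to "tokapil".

vuruvuh and habizus both have last vowel 'u' yet inflect differently (vuruvuhast, habizusovi), so the last vowel is not what conditions the rule; the final letter is.
"tokapil" ends in -l. The stems ending in -l (wodebgol → wodebgolleka, missal → missalleka, saleril → salerilleka) double the final consonant and add -eka.
So tokapil → tokapilleka.

tokapilleka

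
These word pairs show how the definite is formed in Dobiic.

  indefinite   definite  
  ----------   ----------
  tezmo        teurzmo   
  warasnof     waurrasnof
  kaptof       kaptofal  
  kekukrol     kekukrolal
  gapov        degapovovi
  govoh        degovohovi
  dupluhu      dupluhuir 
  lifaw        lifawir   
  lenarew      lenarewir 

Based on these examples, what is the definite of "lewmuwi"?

lewmuwiir

"lewmuwi" begins with l-. The stems beginning with l- (lifaw → lifawir, lenarew → lenarewir) add -ir.
So lewmuwi → lewmuwiir.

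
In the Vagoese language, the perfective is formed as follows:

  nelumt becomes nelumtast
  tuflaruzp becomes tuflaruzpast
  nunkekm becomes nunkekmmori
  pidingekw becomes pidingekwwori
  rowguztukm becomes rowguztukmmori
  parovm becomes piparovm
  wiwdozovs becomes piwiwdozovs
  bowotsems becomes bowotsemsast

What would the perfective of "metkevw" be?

"metkevw" has second-to-last letter 'v'. The stems whose second-to-last letter is 'v' (parovm → piparovm, wiwdozovs → piwiwdozovs) add the prefix pi-.
So metkevw → pimetkevw.

pimetkevw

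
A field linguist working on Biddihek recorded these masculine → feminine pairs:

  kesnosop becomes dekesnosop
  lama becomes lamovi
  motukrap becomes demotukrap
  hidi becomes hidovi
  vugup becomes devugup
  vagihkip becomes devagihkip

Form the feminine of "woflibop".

"woflibop" ends in a consonant. The stems ending in a consonant (kesnosop → dekesnosop, vagihkip → devagihkip, motukrap → demotukrap) add the prefix de-.
The other pattern: stems ending in a vowel drop the final letter and add -ovi.
So woflibop → dewoflibop.

dewoflibop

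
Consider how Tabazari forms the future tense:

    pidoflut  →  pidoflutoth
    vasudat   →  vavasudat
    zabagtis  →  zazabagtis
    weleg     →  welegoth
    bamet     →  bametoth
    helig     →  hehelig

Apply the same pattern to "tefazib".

bamet and vasudat both end in -t yet inflect differently (bametoth, vavasudat), so the final letter is not what conditions the rule; the last vowel is.
"tefazib" has last vowel 'i'. The stems whose last vowel is 'i' (zabagtis → zazabagtis, helig → hehelig) repeat the first consonant+vowel as a prefix.
So tefazib → tetefazib.

tetefazib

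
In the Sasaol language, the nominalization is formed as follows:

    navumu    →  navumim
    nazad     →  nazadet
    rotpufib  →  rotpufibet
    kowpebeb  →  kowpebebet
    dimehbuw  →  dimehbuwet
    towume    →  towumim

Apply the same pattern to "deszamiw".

towume and kowpebeb both have last vowel 'e' yet inflect differently (towumim, kowpebebet), so the last vowel is not what conditions the rule; whether the stem ends in a vowel or a consonant is.
"deszamiw" ends in a consonant. The stems ending in a consonant (kowpebeb → kowpebebet, dimehbuw → dimehbuwet, rotpufib → rotpufibet) add -et.
The other pattern: stems ending in a vowel drop the final letter and add -im.
So deszamiw → deszamiwet.

deszamiwet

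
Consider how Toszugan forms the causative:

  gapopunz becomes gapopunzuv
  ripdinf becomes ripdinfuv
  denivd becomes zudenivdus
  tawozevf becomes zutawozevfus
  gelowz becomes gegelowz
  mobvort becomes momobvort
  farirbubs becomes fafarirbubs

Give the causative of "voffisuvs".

"voffisuvs" has second-to-last letter 'v'. The stems whose second-to-last letter is 'v' (denivd → zudenivdus, tawozevf → zutawozevfus) add zu- … -us around the stem.
The other patterns: stems whose second-to-last letter is 'n' add -uv; stems whose second-to-last letter is 'b', 'r' or 'w' repeat the first consonant+vowel as a prefix.
So voffisuvs → zuvoffisuvsus.

zuvoffisuvsus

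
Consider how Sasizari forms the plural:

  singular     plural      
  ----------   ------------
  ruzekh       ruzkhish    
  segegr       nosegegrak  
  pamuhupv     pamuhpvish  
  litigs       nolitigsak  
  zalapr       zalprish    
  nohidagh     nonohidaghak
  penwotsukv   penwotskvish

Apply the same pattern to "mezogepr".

nohidagh and ruzekh both end in -h yet inflect differently (nonohidaghak, ruzkhish), so the final letter is not what conditions the rule; the second-to-last letter is.
"mezogepr" has second-to-last letter 'p'. The stems whose second-to-last letter is 'p' (pamuhupv → pamuhpvish, zalapr → zalprish) delete the last vowel and add -ish.
The other pattern: stems whose second-to-last letter is 'g' add no- … -ak around the stem.
So mezogepr → mezogprish.

mezogprish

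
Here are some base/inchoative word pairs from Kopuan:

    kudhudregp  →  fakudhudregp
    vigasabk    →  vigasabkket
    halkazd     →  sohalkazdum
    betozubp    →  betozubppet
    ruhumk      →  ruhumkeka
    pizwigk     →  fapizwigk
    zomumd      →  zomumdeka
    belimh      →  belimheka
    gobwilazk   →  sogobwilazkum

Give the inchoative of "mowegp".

vigasabk and ruhumk both end in -k yet inflect differently (vigasabkket, ruhumkeka), so the final letter is not what conditions the rule; the second-to-last letter is.
"mowegp" has second-to-last letter 'g'. The stems whose second-to-last letter is 'g' (pizwigk → fapizwigk, kudhudregp → fakudhudregp) add the prefix fa-.
So mowegp → famowegp.

famowegp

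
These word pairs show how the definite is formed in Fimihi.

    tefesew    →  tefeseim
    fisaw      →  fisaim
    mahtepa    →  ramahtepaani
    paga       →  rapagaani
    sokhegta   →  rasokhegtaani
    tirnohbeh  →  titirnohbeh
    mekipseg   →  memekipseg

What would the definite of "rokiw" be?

rokiim

fisaw and mahtepa both have last vowel 'a' yet inflect differently (fisaim, ramahtepaani), so the last vowel is not what conditions the rule; the final letter is.
"rokiw" ends in -w. The stems ending in -w (tefesew → tefeseim, fisaw → fisaim) drop the final letter and add -im.
So rokiw → rokiim.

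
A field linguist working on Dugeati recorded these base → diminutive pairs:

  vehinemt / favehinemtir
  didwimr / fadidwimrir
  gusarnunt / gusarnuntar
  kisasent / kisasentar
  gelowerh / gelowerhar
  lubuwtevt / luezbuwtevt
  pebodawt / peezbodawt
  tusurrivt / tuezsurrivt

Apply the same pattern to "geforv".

geforvar

vehinemt and gusarnunt both end in -t yet inflect differently (favehinemtir, gusarnuntar), so the final letter is not what conditions the rule; the second-to-last letter is.
"geforv" has second-to-last letter 'r'. The one such stem in the data (gelowerh → gelowerhar) adds -ar, so the same rule applies.
The other patterns: stems whose second-to-last letter is 'm' add fa- … -ir around the stem; stems whose second-to-last letter is 'v' or 'w' insert -ez- after the first vowel.
So geforv → geforvar.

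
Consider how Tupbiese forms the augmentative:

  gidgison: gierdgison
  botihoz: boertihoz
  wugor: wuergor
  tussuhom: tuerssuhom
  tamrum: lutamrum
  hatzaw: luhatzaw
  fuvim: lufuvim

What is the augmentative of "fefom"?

"fefom" has last vowel 'o'. The stems whose last vowel is 'o' (gidgison → gierdgison, botihoz → boertihoz, wugor → wuergor) insert -er- after the first vowel.
The other pattern: stems whose last vowel is 'a', 'i' or 'u' add the prefix lu-.
So fefom → feerfom.

feerfom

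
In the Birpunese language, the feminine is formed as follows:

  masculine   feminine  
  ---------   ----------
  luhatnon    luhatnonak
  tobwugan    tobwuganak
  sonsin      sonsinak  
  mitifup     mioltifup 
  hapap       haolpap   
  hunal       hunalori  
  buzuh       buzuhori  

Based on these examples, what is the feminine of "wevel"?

tobwugan and hapap both have last vowel 'a' yet inflect differently (tobwuganak, haolpap), so the last vowel is not what conditions the rule; the final letter is.
"wevel" ends in -l. The one such stem in the data (hunal → hunalori) adds -ori, so the same rule applies.
The other patterns: stems ending in -n add -ak; stems ending in -p insert -ol- after the first vowel.
So wevel → wevelori.

wevelori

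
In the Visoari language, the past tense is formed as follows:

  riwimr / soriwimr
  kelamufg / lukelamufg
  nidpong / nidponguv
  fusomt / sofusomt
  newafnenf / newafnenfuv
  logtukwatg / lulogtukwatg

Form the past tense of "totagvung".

nidpong and kelamufg both end in -g yet inflect differently (nidponguv, lukelamufg), so the final letter is not what conditions the rule; the second-to-last letter is.
"totagvung" has second-to-last letter 'n'. The stems whose second-to-last letter is 'n' (nidpong → nidponguv, newafnenf → newafnenfuv) add -uv.
The other patterns: stems whose second-to-last letter is 'm' add the prefix so-; stems whose second-to-last letter is 'f' or 't' add the prefix lu-.
So totagvung → totagvunguv.

totagvunguv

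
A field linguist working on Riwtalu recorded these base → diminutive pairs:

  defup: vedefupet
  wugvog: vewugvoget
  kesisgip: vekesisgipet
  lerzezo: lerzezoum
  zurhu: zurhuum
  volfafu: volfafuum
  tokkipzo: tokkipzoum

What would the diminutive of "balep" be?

vebalepet

"balep" ends in a consonant. The stems ending in a consonant (defup → vedefupet, wugvog → vewugvoget, kesisgip → vekesisgipet) add ve- … -et around the stem.
So balep → vebalepet.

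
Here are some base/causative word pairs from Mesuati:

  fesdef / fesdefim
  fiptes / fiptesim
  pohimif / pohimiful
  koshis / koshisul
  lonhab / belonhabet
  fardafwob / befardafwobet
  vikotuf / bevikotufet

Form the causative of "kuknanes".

kuknanesim

"kuknanes" has last vowel 'e'. The stems whose last vowel is 'e' (fesdef → fesdefim, fiptes → fiptesim) add -im.
The other patterns: stems whose last vowel is 'i' add -ul; stems whose last vowel is 'a', 'o' or 'u' add be- … -et around the stem.
So kuknanes → kuknanesim.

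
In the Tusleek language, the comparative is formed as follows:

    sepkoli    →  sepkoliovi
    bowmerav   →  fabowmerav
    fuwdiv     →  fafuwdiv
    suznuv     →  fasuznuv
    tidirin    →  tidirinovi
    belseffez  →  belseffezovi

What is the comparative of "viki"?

vikiovi

fuwdiv and sepkoli both have last vowel 'i' yet inflect differently (fafuwdiv, sepkoliovi), so the last vowel is not what conditions the rule; the final letter is.
"viki" ends in -i. The one such stem in the data (sepkoli → sepkoliovi) adds -ovi, so the same rule applies.
The other pattern: stems ending in -v add the prefix fa-.
So viki → vikiovi.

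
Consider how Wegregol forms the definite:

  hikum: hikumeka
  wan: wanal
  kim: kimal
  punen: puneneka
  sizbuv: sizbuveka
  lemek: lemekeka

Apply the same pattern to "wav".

waval

wan and punen both end in -n yet inflect differently (wanal, puneneka), so the final letter is not what conditions the rule; the number of vowels is.
"wav" has 1 vowel. The stems with 1 vowel (wan → wanal, kim → kimal) add -al.
So wav → waval.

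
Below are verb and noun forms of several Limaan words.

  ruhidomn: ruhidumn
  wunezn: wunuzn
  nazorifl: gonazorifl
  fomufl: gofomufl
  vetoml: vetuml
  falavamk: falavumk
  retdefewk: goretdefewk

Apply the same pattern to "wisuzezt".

retdefewk and falavamk both end in -k yet inflect differently (goretdefewk, falavumk), so the final letter is not what conditions the rule; the second-to-last letter is.
"wisuzezt" has second-to-last letter 'z'. The one such stem in the data (wunezn → wunuzn) changes the last vowel to 'u' (as do falavamk, vetoml), so the same rule applies.
So wisuzezt → wisuzuzt.

wisuzuzt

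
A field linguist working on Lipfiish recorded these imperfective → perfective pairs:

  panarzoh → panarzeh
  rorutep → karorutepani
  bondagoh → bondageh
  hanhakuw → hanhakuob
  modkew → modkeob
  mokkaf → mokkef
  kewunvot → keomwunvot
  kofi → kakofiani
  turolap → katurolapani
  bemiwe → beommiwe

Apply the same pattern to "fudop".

kafudopani

rorutep and modkew both have last vowel 'e' yet inflect differently (karorutepani, modkeob), so the last vowel is not what conditions the rule; the final letter is.
"fudop" ends in -p. The stems ending in -p (turolap → katurolapani, rorutep → karorutepani) add ka- … -ani around the stem.
The other patterns: stems ending in -w drop the final letter and add -ob; stems ending in -e or -t insert -om- after the first vowel; stems ending in -f or -h change the last vowel to 'e'.
So fudop → kafudopani.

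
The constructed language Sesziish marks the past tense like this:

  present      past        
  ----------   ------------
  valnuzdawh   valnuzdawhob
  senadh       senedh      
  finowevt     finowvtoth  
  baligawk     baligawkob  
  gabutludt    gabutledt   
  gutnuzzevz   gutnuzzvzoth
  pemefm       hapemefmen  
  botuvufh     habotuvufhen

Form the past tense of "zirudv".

"zirudv" has second-to-last letter 'd'. The stems whose second-to-last letter is 'd' (gabutludt → gabutledt, senadh → senedh) change the last vowel to 'e'.
So zirudv → ziredv.

ziredv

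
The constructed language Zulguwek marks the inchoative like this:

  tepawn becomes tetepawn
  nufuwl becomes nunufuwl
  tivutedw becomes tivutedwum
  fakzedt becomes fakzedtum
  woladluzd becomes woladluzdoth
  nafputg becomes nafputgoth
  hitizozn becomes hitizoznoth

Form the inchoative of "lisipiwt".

tepawn and hitizozn both end in -n yet inflect differently (tetepawn, hitizoznoth), so the final letter is not what conditions the rule; the second-to-last letter is.
"lisipiwt" has second-to-last letter 'w'. The stems whose second-to-last letter is 'w' (tepawn → tetepawn, nufuwl → nunufuwl) repeat the first consonant+vowel as a prefix.
So lisipiwt → lilisipiwt.

lilisipiwt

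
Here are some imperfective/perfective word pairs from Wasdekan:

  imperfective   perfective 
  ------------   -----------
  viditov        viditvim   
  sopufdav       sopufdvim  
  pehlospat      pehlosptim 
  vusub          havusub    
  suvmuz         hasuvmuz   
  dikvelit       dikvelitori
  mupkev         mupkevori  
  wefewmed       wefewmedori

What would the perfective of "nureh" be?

pehlospat and dikvelit both end in -t yet inflect differently (pehlosptim, dikvelitori), so the final letter is not what conditions the rule; the last vowel is.
"nureh" has last vowel 'e'. The stems whose last vowel is 'e' (mupkev → mupkevori, wefewmed → wefewmedori) add -ori.
The other patterns: stems whose last vowel is 'a' or 'o' delete the last vowel and add -im; stems whose last vowel is 'u' add the prefix ha-.
So nureh → nurehori.

nurehori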